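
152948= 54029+98919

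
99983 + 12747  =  112730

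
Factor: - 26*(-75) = 1950=2^1 *3^1*5^2*13^1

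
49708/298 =24854/149 = 166.81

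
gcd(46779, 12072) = 1509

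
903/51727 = 903/51727 = 0.02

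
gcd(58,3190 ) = 58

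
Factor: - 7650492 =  - 2^2*3^1*109^1*5849^1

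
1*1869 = 1869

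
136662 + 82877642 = 83014304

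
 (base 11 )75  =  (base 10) 82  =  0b1010010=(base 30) 2m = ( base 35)2C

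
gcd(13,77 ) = 1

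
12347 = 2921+9426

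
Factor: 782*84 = 2^3*3^1 * 7^1 *17^1*23^1 = 65688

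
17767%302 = 251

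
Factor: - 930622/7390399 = -2^1*7^1*11^1  *59^( - 1)*6043^1*125261^ ( - 1 ) 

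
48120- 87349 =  -39229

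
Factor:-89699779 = - 13^1*19^1*363157^1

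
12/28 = 3/7  =  0.43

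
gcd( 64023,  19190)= 1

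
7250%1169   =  236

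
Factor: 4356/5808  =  3/4 = 2^( - 2 )*  3^1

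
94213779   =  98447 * 957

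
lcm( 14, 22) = 154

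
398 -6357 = - 5959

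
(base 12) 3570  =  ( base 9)8183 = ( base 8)13544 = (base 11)4554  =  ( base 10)5988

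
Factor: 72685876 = 2^2*47^1*  59^1*6553^1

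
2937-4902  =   - 1965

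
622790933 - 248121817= 374669116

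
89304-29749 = 59555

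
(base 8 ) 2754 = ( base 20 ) 3fg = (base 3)2002011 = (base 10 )1516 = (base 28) 1Q4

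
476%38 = 20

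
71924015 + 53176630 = 125100645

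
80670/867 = 26890/289 = 93.04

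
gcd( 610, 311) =1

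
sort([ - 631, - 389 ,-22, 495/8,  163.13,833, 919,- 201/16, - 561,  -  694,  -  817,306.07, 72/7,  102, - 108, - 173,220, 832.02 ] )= [ - 817,- 694, - 631, - 561,-389, - 173,-108, - 22, - 201/16, 72/7, 495/8,  102, 163.13, 220, 306.07,832.02, 833, 919]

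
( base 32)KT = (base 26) pj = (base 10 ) 669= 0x29d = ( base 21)1AI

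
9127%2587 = 1366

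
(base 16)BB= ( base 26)75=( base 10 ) 187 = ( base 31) 61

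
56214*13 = 730782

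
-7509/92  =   -7509/92= -81.62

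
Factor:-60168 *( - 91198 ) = 2^4 * 3^1 *23^1*109^1 * 45599^1 = 5487201264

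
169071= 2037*83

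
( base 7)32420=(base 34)707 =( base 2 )1111110100011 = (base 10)8099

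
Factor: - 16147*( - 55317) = 893203599 = 3^1*67^1 * 241^1 * 18439^1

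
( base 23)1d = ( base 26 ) 1A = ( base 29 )17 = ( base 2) 100100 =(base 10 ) 36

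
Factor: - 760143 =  - 3^1*253381^1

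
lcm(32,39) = 1248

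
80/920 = 2/23 = 0.09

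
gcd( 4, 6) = 2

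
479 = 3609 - 3130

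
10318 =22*469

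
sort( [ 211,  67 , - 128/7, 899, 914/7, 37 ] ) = [ - 128/7,37,67,914/7 , 211 , 899]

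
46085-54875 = -8790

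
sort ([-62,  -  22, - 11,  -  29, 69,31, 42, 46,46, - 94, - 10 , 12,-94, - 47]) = [ - 94, - 94, - 62,-47,-29 , - 22,-11,-10,12,31, 42,46,46, 69 ]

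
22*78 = 1716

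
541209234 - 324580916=216628318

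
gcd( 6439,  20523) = 1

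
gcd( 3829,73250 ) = 1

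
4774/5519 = 4774/5519 = 0.87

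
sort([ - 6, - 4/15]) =[ - 6, - 4/15]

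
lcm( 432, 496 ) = 13392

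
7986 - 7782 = 204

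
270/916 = 135/458  =  0.29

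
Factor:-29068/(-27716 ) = 41^( - 1)*43^1 = 43/41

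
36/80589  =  12/26863 = 0.00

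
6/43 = 6/43 =0.14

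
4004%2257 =1747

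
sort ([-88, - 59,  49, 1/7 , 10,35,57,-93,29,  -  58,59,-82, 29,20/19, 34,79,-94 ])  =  [-94,-93,-88,-82,  -  59,-58,1/7,20/19 , 10, 29,29, 34,35,  49 , 57,59,79]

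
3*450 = 1350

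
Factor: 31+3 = 34 = 2^1*17^1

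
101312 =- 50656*(  -  2) 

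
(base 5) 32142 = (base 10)2172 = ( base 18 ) 6cc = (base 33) 1WR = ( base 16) 87c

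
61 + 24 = 85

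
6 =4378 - 4372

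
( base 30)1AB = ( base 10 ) 1211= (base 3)1122212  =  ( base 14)627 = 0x4bb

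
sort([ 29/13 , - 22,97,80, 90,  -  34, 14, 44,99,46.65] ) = [-34, - 22, 29/13,  14,44, 46.65,80,90,97,99]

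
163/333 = 163/333 =0.49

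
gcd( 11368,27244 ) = 196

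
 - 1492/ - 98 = 746/49 = 15.22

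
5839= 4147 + 1692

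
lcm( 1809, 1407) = 12663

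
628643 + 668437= 1297080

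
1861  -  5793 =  - 3932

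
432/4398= 72/733 = 0.10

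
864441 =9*96049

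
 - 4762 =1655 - 6417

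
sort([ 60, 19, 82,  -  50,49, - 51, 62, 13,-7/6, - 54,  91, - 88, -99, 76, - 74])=[ - 99, - 88,-74,  -  54, - 51,  -  50, - 7/6, 13 , 19, 49, 60, 62,76, 82,91]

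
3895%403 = 268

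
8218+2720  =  10938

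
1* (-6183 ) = -6183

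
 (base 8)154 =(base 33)39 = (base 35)33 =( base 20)58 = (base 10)108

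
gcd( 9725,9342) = 1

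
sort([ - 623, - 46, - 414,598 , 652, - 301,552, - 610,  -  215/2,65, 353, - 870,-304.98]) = [ - 870, - 623,-610,  -  414, - 304.98,-301, - 215/2, - 46,65, 353,552, 598 , 652]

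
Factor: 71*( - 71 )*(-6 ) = 2^1*3^1*71^2=30246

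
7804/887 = 7804/887 = 8.80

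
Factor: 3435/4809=5/7 = 5^1*7^( - 1 ) 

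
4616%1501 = 113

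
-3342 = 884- 4226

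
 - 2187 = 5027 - 7214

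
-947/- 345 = 2  +  257/345   =  2.74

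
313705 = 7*44815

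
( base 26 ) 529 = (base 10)3441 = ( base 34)2X7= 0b110101110001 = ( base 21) 7gi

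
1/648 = 1/648 = 0.00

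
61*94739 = 5779079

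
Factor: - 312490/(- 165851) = 2^1*5^1*7^( - 1)*19^(-1)  *  29^ ( - 1)*43^(- 1)*31249^1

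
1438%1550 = 1438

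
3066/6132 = 1/2 = 0.50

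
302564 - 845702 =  - 543138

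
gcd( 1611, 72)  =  9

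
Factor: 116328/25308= 262/57 = 2^1*3^( - 1 )* 19^( - 1)*131^1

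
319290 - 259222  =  60068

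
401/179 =2+43/179 = 2.24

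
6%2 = 0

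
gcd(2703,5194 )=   53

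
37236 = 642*58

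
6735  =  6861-126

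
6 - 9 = -3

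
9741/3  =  3247 = 3247.00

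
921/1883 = 921/1883 =0.49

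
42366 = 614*69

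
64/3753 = 64/3753 = 0.02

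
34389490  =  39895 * 862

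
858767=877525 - 18758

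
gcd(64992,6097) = 1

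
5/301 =5/301=0.02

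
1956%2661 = 1956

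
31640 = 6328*5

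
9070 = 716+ 8354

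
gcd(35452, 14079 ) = 1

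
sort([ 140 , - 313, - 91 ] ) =[ - 313, - 91, 140]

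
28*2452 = 68656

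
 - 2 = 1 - 3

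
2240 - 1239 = 1001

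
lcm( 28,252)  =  252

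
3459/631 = 3459/631=5.48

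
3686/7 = 526 + 4/7 =526.57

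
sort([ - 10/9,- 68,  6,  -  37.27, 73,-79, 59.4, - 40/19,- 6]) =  [  -  79, - 68, - 37.27, - 6 ,  -  40/19, - 10/9, 6, 59.4, 73 ]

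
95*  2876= 273220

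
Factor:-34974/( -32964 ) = 87/82 =2^(- 1 )*3^1*29^1*41^( - 1 ) 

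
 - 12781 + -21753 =-34534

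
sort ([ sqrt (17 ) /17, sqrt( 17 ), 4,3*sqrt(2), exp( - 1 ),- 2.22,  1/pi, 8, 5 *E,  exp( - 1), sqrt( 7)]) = [- 2.22, sqrt( 17) /17,1/pi, exp( - 1), exp(  -  1), sqrt(7),4, sqrt( 17),  3*sqrt( 2), 8, 5*E]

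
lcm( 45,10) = 90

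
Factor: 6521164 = 2^2*13^1*125407^1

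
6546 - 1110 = 5436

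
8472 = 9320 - 848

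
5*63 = 315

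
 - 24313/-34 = 24313/34 = 715.09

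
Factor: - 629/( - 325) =5^(- 2 )*13^( - 1) * 17^1 * 37^1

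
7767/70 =7767/70 = 110.96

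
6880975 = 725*9491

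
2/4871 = 2/4871 = 0.00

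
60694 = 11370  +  49324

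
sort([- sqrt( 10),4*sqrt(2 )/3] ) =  [ - sqrt( 10 ),4 * sqrt( 2)/3] 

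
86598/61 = 86598/61 = 1419.64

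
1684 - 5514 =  -3830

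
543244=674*806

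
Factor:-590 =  - 2^1*5^1*59^1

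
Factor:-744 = -2^3*3^1*31^1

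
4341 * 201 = 872541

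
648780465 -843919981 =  - 195139516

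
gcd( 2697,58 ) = 29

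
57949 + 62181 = 120130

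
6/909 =2/303 = 0.01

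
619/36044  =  619/36044 = 0.02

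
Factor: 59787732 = 2^2 * 3^1*4982311^1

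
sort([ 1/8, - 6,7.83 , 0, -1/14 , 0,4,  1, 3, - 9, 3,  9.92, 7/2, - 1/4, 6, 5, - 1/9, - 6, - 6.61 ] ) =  [ - 9, - 6.61 , - 6, - 6, - 1/4, - 1/9, - 1/14,  0, 0 , 1/8, 1 , 3, 3 , 7/2, 4, 5,6, 7.83,9.92] 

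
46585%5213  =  4881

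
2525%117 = 68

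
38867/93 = 417 + 86/93 = 417.92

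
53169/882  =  17723/294 = 60.28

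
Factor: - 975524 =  - 2^2*11^1*22171^1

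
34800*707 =24603600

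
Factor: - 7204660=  - 2^2*5^1*360233^1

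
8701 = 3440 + 5261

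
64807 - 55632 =9175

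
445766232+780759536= 1226525768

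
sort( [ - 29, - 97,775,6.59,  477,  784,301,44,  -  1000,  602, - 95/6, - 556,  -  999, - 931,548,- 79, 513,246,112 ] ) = [  -  1000 , - 999,-931, - 556,  -  97, -79, - 29,  -  95/6,6.59,44,112, 246,301, 477,513,548, 602,775,784 ]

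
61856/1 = 61856 = 61856.00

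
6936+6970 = 13906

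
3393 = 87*39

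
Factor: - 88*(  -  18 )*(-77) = - 121968 = -  2^4*3^2 * 7^1*11^2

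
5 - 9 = - 4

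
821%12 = 5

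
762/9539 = 762/9539 = 0.08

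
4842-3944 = 898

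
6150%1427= 442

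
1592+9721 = 11313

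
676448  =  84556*8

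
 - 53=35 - 88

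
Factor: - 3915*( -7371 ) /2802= 2^( - 1 )*3^6*5^1 * 7^1*13^1*29^1*467^( - 1) = 9619155/934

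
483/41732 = 483/41732 = 0.01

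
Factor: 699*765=534735 = 3^3 *5^1*17^1*233^1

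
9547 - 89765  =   -80218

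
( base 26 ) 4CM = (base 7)11600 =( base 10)3038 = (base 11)2312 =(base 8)5736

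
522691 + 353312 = 876003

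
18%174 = 18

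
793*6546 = 5190978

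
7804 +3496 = 11300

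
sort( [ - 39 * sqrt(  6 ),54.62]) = [ - 39*sqrt( 6),  54.62 ]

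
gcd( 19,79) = 1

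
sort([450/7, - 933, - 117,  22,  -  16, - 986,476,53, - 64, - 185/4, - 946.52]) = [ - 986,- 946.52 , - 933, - 117, - 64, - 185/4,-16  ,  22,53,450/7,476] 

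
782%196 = 194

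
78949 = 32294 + 46655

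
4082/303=4082/303 = 13.47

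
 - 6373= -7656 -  - 1283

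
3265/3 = 1088 + 1/3 = 1088.33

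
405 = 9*45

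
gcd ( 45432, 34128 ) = 72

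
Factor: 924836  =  2^2*11^1*21019^1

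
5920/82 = 72 + 8/41 = 72.20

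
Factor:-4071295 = -5^1*37^1 * 59^1*373^1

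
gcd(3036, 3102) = 66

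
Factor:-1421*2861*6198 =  - 25197851238= -2^1*3^1*7^2*29^1*1033^1*2861^1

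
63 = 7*9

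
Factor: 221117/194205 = 3^( - 1)*5^( - 1)*11^( - 2 )*13^1*73^1*107^ ( - 1)*233^1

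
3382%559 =28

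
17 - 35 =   -  18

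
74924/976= 76 + 187/244 = 76.77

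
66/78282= 11/13047 = 0.00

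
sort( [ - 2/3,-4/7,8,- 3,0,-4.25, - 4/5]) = [-4.25,-3,-4/5, - 2/3,-4/7,0, 8 ] 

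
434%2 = 0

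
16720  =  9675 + 7045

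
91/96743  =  91/96743 = 0.00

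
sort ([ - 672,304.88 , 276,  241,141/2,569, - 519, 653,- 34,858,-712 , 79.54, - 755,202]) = [ - 755, - 712, - 672, - 519, - 34,141/2 , 79.54,202,  241,276, 304.88,569,653,858 ] 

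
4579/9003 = 4579/9003 = 0.51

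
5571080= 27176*205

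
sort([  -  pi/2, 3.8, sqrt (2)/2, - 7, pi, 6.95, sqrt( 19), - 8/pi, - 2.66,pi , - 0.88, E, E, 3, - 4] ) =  [ -7, - 4,  -  2.66,-8/pi , - pi/2 , - 0.88, sqrt( 2)/2,E, E,3 , pi, pi, 3.8, sqrt( 19), 6.95 ] 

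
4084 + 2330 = 6414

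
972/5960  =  243/1490= 0.16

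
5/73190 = 1/14638 = 0.00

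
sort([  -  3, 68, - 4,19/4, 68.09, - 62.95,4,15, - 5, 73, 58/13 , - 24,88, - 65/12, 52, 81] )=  [ - 62.95,- 24, - 65/12 , - 5, - 4, - 3,4,58/13,19/4,15,52, 68,68.09, 73,81, 88] 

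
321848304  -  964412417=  - 642564113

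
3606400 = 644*5600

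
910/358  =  455/179 = 2.54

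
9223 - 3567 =5656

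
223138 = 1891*118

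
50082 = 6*8347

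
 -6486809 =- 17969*361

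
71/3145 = 71/3145  =  0.02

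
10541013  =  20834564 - 10293551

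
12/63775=12/63775 = 0.00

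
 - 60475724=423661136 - 484136860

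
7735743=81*95503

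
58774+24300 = 83074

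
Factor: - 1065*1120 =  - 1192800 = - 2^5 * 3^1*5^2*7^1*71^1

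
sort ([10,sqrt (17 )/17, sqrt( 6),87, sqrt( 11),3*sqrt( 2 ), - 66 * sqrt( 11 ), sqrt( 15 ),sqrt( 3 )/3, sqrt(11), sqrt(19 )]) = [ - 66*sqrt(11 ), sqrt (17)/17, sqrt( 3 )/3, sqrt(6 ), sqrt(11 ),sqrt(11 ),sqrt(15), 3*sqrt( 2), sqrt(19), 10,87]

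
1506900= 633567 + 873333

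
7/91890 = 7/91890  =  0.00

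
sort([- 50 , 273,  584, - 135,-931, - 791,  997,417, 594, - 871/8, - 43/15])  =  [ - 931, - 791, - 135,-871/8, - 50, - 43/15,273, 417, 584, 594,997 ] 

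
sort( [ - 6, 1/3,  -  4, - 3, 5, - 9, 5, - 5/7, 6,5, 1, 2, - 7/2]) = [ - 9, - 6, - 4, - 7/2, - 3, - 5/7, 1/3, 1, 2,5, 5,5,  6]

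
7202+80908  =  88110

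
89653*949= 85080697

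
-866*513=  - 444258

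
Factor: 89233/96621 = 3^( - 1)*7^( - 1)*17^1 * 29^1*43^ ( - 1)  *107^( - 1 )*181^1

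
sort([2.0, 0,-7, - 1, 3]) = [-7, - 1, 0,  2.0 , 3 ] 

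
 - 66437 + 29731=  - 36706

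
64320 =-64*(-1005) 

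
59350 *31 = 1839850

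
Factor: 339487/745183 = 193^1*353^(-1)*1759^1*2111^( - 1)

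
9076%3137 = 2802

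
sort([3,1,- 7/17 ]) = [ - 7/17, 1, 3] 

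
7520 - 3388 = 4132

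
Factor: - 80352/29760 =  - 27/10 =- 2^( - 1)*3^3 * 5^ (- 1)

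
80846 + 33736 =114582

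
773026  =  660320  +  112706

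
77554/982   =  78+479/491= 78.98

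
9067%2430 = 1777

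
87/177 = 29/59=0.49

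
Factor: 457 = 457^1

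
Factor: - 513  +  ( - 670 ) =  - 1183 = - 7^1*13^2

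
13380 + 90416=103796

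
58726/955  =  58726/955 =61.49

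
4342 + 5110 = 9452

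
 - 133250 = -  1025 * 130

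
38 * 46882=1781516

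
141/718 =141/718 =0.20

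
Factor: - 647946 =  - 2^1*3^3* 13^2*71^1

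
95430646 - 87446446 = 7984200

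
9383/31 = 9383/31 = 302.68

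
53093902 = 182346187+-129252285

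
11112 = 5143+5969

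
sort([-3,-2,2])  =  [  -  3, - 2,2 ]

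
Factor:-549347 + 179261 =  - 2^1*3^1*61681^1 = - 370086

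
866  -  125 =741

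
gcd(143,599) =1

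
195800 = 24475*8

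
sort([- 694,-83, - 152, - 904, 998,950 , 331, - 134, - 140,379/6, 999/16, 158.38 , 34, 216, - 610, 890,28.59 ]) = [ -904, -694, - 610 , - 152,-140, - 134, -83,28.59 , 34,999/16, 379/6,158.38,216,331,890, 950,998 ] 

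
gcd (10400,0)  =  10400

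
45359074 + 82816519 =128175593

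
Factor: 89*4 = 356 = 2^2 * 89^1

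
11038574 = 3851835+7186739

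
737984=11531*64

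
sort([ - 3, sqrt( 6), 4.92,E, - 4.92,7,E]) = [ - 4.92, - 3 , sqrt( 6 ),E,E, 4.92, 7]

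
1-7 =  -6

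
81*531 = 43011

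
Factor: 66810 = 2^1*3^1 * 5^1*17^1*131^1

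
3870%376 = 110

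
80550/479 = 168+78/479 = 168.16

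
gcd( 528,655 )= 1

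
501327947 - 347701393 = 153626554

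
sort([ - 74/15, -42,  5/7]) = [  -  42 ,-74/15,5/7 ]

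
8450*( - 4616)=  - 39005200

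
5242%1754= 1734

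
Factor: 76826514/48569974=3^1*23^(  -  1)*37^ (-1 )*73^1*28537^(  -  1)*175403^1 = 38413257/24284987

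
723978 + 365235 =1089213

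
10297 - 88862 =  - 78565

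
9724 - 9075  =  649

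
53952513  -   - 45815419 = 99767932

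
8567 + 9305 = 17872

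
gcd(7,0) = 7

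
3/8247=1/2749 = 0.00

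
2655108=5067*524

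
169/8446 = 169/8446= 0.02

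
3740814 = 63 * 59378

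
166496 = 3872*43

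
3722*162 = 602964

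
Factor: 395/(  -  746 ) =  - 2^( - 1) * 5^1*79^1*373^( - 1)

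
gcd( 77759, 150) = 1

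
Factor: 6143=6143^1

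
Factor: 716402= 2^1*358201^1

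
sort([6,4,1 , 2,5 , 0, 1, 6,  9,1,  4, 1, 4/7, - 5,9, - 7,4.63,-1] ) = [ - 7, - 5, - 1, 0, 4/7, 1,  1,1, 1, 2,4,  4,4.63, 5,6,6,  9, 9]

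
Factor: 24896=2^6*389^1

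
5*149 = 745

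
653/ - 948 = - 653/948 = - 0.69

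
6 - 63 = -57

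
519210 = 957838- 438628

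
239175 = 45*5315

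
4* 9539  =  38156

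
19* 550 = 10450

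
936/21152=117/2644 = 0.04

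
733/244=3 + 1/244 =3.00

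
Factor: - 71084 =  - 2^2*13^1*1367^1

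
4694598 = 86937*54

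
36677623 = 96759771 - 60082148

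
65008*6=390048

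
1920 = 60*32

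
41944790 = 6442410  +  35502380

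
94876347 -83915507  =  10960840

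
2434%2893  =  2434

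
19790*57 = 1128030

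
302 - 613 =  - 311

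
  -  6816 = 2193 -9009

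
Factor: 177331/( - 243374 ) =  - 2^( - 1 )*7^3*11^1*47^1*121687^( - 1)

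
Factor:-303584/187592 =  - 2^2*53^1 * 131^(  -  1) = -  212/131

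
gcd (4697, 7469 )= 77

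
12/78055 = 12/78055 = 0.00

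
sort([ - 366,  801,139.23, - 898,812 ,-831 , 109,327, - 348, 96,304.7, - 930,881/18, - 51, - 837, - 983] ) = [ - 983  , - 930, - 898,  -  837,-831, - 366 , - 348, - 51,881/18,96,109, 139.23,  304.7, 327,801,812 ]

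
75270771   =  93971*801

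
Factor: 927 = 3^2*103^1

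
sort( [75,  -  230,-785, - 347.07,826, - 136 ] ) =[ - 785, - 347.07, - 230, -136, 75,  826]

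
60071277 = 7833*7669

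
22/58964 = 11/29482 = 0.00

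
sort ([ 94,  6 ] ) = [ 6, 94]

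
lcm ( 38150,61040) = 305200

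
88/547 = 88/547=0.16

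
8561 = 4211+4350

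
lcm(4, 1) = 4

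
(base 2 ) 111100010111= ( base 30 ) 48n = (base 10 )3863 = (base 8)7427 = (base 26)5if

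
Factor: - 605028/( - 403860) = 5^( - 1 )*53^(  -  1) *397^1 = 397/265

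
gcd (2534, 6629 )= 7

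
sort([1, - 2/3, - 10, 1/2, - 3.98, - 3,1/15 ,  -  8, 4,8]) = [-10,  -  8, - 3.98,-3, - 2/3,1/15 , 1/2,1,4,  8]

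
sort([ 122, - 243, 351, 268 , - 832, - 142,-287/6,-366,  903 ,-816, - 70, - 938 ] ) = [ - 938 , - 832 ,-816, - 366, - 243,  -  142 , - 70, - 287/6,122, 268, 351, 903]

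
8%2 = 0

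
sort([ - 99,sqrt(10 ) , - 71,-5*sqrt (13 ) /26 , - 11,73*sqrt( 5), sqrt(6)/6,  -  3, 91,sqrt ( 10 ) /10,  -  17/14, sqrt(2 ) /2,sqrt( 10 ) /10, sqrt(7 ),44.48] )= [ - 99, - 71 , - 11 , - 3, - 17/14, - 5 * sqrt( 13 ) /26 , sqrt(10 ) /10, sqrt( 10)/10,sqrt ( 6 )/6 , sqrt (2 )/2 , sqrt (7),  sqrt( 10 ) , 44.48, 91,73* sqrt(5)]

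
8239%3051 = 2137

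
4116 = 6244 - 2128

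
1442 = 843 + 599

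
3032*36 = 109152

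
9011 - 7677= 1334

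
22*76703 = 1687466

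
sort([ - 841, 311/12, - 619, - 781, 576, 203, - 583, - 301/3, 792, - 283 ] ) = [ - 841, - 781, - 619, - 583,-283, - 301/3,311/12,203, 576,792]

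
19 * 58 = 1102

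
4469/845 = 5 + 244/845 = 5.29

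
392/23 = 392/23 = 17.04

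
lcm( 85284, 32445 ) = 2984940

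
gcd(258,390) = 6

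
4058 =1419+2639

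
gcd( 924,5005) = 77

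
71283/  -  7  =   - 10184 + 5/7=-  10183.29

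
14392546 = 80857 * 178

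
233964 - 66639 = 167325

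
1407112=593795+813317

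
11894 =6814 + 5080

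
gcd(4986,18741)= 3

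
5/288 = 5/288  =  0.02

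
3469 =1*3469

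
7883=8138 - 255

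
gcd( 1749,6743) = 11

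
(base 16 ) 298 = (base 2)1010011000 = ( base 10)664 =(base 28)nk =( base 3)220121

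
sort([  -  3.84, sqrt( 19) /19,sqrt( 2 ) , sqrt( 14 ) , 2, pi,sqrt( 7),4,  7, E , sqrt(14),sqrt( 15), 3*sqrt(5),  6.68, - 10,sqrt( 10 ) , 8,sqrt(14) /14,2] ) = [ -10, - 3.84,  sqrt(19)/19, sqrt( 14 ) /14, sqrt (2 ), 2 , 2,  sqrt(7 ),  E , pi, sqrt( 10 ),sqrt(14),  sqrt ( 14 ) , sqrt( 15), 4 , 6.68, 3*  sqrt( 5), 7, 8] 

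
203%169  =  34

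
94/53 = 94/53 = 1.77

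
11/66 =1/6 = 0.17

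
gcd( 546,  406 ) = 14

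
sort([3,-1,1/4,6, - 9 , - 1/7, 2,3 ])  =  [ - 9, - 1, - 1/7, 1/4, 2, 3, 3,  6] 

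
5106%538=264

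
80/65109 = 80/65109 = 0.00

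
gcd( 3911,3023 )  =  1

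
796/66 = 12+2/33= 12.06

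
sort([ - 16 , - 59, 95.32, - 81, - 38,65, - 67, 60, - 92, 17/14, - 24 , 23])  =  [  -  92, - 81, - 67, - 59, - 38, - 24,- 16,17/14, 23, 60,65 , 95.32 ] 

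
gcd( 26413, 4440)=1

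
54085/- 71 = - 762 + 17/71=- 761.76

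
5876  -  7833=- 1957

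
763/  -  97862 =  - 763/97862= -0.01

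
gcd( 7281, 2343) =3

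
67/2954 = 67/2954= 0.02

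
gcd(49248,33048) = 648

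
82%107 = 82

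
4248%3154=1094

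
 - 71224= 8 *( -8903 )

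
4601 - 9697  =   - 5096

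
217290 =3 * 72430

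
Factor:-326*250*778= - 2^3*5^3*163^1*389^1= - 63407000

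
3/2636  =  3/2636 = 0.00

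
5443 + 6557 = 12000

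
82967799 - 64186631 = 18781168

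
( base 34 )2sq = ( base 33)30n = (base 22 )6HC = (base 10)3290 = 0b110011011010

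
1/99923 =1/99923=0.00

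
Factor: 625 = 5^4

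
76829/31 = 76829/31 = 2478.35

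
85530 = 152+85378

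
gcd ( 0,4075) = 4075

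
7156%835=476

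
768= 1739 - 971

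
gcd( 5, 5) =5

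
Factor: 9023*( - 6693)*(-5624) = 2^3*3^1*7^1*19^1*23^1 * 37^1*97^1 * 1289^1 = 339638640936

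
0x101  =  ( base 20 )CH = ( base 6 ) 1105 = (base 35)7C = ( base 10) 257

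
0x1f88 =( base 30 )8t2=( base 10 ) 8072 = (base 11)6079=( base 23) F5M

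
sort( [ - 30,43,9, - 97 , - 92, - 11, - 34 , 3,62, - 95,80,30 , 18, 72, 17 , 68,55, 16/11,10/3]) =[ - 97,- 95, - 92, -34 ,  -  30, - 11, 16/11 , 3, 10/3, 9,17,18,  30,43,55 , 62,68, 72,80]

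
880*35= 30800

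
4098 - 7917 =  - 3819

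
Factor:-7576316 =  - 2^2*11^1 * 409^1 * 421^1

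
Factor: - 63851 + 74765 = 2^1*3^1*17^1*107^1 = 10914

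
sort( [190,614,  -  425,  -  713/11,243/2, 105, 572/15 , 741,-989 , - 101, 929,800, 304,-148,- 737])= [ - 989, - 737, - 425,  -  148,  -  101, - 713/11,572/15,105,243/2,190,304,614, 741, 800, 929]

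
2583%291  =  255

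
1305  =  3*435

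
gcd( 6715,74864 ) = 1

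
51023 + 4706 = 55729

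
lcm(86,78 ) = 3354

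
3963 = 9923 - 5960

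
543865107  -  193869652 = 349995455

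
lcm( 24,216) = 216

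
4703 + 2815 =7518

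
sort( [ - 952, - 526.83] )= [ - 952, - 526.83] 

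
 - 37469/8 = -37469/8 = - 4683.62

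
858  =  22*39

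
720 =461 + 259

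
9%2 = 1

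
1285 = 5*257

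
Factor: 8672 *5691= 2^5*3^1*7^1*271^2 = 49352352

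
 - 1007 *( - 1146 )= 1154022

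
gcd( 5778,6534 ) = 54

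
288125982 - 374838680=-86712698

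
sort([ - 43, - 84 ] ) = [ - 84,-43]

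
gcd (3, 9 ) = 3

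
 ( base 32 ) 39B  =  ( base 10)3371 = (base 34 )2v5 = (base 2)110100101011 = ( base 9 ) 4555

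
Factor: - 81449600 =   -  2^7*5^2 * 25453^1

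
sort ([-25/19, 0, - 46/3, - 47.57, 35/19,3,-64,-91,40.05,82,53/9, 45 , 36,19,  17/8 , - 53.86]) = [ - 91 , - 64,  -  53.86, - 47.57 ,- 46/3, - 25/19,0 , 35/19,17/8,3,53/9,19 , 36,40.05,45,82]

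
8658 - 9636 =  - 978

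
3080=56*55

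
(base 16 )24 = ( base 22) 1E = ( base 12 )30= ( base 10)36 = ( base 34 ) 12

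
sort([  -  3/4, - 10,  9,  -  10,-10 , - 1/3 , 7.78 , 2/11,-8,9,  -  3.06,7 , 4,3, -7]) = [ - 10 ,-10 ,- 10,-8, - 7, - 3.06  , - 3/4, - 1/3, 2/11,3,4,7,7.78,  9 , 9 ]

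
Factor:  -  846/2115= - 2^1*5^( - 1)=- 2/5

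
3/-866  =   - 1+863/866 = -  0.00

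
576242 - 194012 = 382230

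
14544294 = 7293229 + 7251065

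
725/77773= 725/77773 = 0.01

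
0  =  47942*0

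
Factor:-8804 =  - 2^2 * 31^1*71^1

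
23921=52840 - 28919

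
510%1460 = 510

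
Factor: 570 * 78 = 44460= 2^2*3^2*5^1 * 13^1*19^1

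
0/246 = 0= 0.00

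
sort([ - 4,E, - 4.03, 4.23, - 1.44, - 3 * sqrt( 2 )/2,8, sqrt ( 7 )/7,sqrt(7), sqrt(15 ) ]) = [-4.03 , - 4, - 3 *sqrt(2 )/2,-1.44,  sqrt (7) /7, sqrt(7 ), E, sqrt( 15), 4.23, 8] 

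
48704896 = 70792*688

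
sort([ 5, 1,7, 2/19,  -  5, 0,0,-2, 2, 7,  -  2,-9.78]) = [  -  9.78,-5, - 2, - 2, 0,0,2/19,1, 2, 5 , 7, 7] 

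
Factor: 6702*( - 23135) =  - 2^1*3^1*5^1*7^1*661^1*  1117^1 = - 155050770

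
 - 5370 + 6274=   904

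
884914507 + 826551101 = 1711465608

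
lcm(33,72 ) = 792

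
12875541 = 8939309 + 3936232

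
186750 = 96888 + 89862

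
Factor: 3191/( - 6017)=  -11^(  -  1) * 547^( -1)*3191^1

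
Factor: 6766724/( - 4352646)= -2^1*3^(- 1) *17^( - 1)*139^ ( - 1)*307^( - 1)*1691681^1 = - 3383362/2176323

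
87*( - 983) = - 85521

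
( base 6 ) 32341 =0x1165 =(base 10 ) 4453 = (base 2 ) 1000101100101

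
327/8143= 327/8143=0.04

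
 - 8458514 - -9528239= 1069725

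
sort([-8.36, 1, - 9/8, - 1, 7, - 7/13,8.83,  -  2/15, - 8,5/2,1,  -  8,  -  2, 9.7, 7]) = [ - 8.36, - 8, - 8 , - 2, - 9/8,  -  1,  -  7/13, -2/15, 1,1, 5/2, 7,7,8.83,9.7]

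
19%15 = 4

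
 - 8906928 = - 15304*582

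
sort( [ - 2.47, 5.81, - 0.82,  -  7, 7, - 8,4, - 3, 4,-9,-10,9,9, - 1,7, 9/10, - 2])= [ - 10  , - 9, - 8, - 7, - 3 , - 2.47, - 2, - 1, - 0.82, 9/10, 4, 4, 5.81,7, 7,  9, 9]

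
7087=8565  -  1478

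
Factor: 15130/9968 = 85/56 =2^ ( - 3) * 5^1*7^( - 1 )*17^1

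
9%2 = 1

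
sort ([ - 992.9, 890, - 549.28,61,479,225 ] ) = [ - 992.9, - 549.28,61 , 225, 479,890] 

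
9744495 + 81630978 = 91375473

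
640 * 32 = 20480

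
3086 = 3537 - 451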